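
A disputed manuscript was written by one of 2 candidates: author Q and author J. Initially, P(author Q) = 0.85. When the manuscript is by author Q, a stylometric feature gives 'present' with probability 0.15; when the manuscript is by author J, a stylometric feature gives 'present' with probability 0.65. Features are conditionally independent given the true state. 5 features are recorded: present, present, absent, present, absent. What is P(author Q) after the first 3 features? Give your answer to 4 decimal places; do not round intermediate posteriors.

0.4229

After 'present': P(author Q) = 0.15·0.8500 / (0.15·0.8500 + 0.65·0.1500) ≈ 0.5667
After 'present': P(author Q) = 0.15·0.5667 / (0.15·0.5667 + 0.65·0.4333) ≈ 0.2318
After 'absent': P(author Q) = 0.85·0.2318 / (0.85·0.2318 + 0.35·0.7682) ≈ 0.4229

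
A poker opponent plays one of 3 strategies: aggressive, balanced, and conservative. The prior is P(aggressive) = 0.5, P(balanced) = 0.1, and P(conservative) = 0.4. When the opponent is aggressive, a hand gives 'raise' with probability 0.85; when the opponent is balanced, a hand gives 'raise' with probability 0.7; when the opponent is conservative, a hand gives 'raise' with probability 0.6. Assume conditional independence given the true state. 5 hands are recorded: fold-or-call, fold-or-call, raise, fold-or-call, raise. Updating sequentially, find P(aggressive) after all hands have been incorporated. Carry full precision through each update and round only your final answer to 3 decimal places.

After 'fold-or-call': normaliser = 0.15·0.5000 + 0.3·0.1000 + 0.4·0.4000; P(aggressive) ≈ 0.2830, P(balanced) ≈ 0.1132, P(conservative) ≈ 0.6038
After 'fold-or-call': normaliser = 0.15·0.2830 + 0.3·0.1132 + 0.4·0.6038; P(aggressive) ≈ 0.1335, P(balanced) ≈ 0.1068, P(conservative) ≈ 0.7596
After 'raise': normaliser = 0.85·0.1335 + 0.7·0.1068 + 0.6·0.7596; P(aggressive) ≈ 0.1762, P(balanced) ≈ 0.1161, P(conservative) ≈ 0.7077
After 'fold-or-call': normaliser = 0.15·0.1762 + 0.3·0.1161 + 0.4·0.7077; P(aggressive) ≈ 0.0768, P(balanced) ≈ 0.1012, P(conservative) ≈ 0.8221
After 'raise': normaliser = 0.85·0.0768 + 0.7·0.1012 + 0.6·0.8221; P(aggressive) ≈ 0.1037, P(balanced) ≈ 0.1125, P(conservative) ≈ 0.7838

0.104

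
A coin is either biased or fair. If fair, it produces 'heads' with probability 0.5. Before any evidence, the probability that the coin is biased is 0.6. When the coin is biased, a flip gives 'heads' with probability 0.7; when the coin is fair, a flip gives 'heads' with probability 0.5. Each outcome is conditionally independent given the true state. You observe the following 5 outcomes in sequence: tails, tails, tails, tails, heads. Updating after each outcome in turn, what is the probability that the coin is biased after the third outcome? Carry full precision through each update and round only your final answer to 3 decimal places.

0.245

After 'tails': P(biased) = 0.3·0.6000 / (0.3·0.6000 + 0.5·0.4000) ≈ 0.4737
After 'tails': P(biased) = 0.3·0.4737 / (0.3·0.4737 + 0.5·0.5263) ≈ 0.3506
After 'tails': P(biased) = 0.3·0.3506 / (0.3·0.3506 + 0.5·0.6494) ≈ 0.2447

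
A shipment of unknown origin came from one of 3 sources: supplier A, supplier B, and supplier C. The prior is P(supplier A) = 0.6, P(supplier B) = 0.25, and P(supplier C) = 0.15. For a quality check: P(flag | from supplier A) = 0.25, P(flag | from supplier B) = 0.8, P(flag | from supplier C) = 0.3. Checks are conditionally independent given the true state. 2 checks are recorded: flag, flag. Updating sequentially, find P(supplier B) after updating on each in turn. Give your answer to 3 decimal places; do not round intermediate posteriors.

After 'flag': normaliser = 0.25·0.6000 + 0.8·0.2500 + 0.3·0.1500; P(supplier A) ≈ 0.3797, P(supplier B) ≈ 0.5063, P(supplier C) ≈ 0.1139
After 'flag': normaliser = 0.25·0.3797 + 0.8·0.5063 + 0.3·0.1139; P(supplier A) ≈ 0.1777, P(supplier B) ≈ 0.7583, P(supplier C) ≈ 0.0640

0.758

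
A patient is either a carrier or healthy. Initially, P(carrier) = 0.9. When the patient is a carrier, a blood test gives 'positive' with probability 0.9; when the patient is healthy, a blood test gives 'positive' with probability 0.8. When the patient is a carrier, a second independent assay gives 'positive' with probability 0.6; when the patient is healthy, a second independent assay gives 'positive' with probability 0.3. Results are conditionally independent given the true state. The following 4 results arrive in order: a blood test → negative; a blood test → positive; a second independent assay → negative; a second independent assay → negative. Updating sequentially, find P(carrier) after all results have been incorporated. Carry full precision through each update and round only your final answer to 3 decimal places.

0.623

Apply Bayes' rule sequentially, carrying P(carrier) forward.
After a blood test='negative': P(carrier) = 0.1·0.9000 / (0.1·0.9000 + 0.2·0.1000) ≈ 0.8182
After a blood test='positive': P(carrier) = 0.9·0.8182 / (0.9·0.8182 + 0.8·0.1818) ≈ 0.8351
After a second independent assay='negative': P(carrier) = 0.4·0.8351 / (0.4·0.8351 + 0.7·0.1649) ≈ 0.7431
After a second independent assay='negative': P(carrier) = 0.4·0.7431 / (0.4·0.7431 + 0.7·0.2569) ≈ 0.6231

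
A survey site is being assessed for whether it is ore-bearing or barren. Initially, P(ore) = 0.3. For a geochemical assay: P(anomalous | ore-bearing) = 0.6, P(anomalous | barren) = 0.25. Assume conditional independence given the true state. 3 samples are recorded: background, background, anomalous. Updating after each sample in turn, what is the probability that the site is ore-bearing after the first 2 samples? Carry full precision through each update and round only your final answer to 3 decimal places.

0.109

After 'background': P(ore) = 0.4·0.3000 / (0.4·0.3000 + 0.75·0.7000) ≈ 0.1860
After 'background': P(ore) = 0.4·0.1860 / (0.4·0.1860 + 0.75·0.8140) ≈ 0.1087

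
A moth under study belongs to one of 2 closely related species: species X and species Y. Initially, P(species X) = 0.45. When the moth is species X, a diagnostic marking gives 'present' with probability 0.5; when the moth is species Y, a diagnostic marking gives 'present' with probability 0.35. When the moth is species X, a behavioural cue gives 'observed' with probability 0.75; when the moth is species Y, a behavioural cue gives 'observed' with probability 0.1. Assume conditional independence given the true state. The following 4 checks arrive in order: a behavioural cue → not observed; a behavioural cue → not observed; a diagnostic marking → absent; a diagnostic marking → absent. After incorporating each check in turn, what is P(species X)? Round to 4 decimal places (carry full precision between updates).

After a behavioural cue='not observed': P(species X) = 0.25·0.4500 / (0.25·0.4500 + 0.9·0.5500) ≈ 0.1852
After a behavioural cue='not observed': P(species X) = 0.25·0.1852 / (0.25·0.1852 + 0.9·0.8148) ≈ 0.0594
After a diagnostic marking='absent': P(species X) = 0.5·0.0594 / (0.5·0.0594 + 0.65·0.9406) ≈ 0.0463
After a diagnostic marking='absent': P(species X) = 0.5·0.0463 / (0.5·0.0463 + 0.65·0.9537) ≈ 0.0360

0.0360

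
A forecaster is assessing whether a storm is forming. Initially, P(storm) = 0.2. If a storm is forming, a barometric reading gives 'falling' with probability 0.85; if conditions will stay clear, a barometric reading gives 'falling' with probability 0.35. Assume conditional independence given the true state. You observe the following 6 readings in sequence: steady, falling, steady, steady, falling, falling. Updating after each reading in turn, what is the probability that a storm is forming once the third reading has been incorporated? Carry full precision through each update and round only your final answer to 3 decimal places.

After 'steady': P(storm) = 0.15·0.2000 / (0.15·0.2000 + 0.65·0.8000) ≈ 0.0545
After 'falling': P(storm) = 0.85·0.0545 / (0.85·0.0545 + 0.35·0.9455) ≈ 0.1229
After 'steady': P(storm) = 0.15·0.1229 / (0.15·0.1229 + 0.65·0.8771) ≈ 0.0313

0.031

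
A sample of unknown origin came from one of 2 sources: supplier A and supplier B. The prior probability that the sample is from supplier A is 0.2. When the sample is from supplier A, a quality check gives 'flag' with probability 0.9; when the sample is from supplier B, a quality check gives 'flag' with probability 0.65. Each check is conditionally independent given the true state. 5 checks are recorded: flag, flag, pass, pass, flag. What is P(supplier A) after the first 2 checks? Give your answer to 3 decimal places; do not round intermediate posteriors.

After 'flag': P(supplier A) = 0.9·0.2000 / (0.9·0.2000 + 0.65·0.8000) ≈ 0.2571
After 'flag': P(supplier A) = 0.9·0.2571 / (0.9·0.2571 + 0.65·0.7429) ≈ 0.3240

0.324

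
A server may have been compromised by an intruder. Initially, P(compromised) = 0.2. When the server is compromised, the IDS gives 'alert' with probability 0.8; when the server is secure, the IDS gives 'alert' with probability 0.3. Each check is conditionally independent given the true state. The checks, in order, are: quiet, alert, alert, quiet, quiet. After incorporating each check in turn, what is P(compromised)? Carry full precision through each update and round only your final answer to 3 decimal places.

0.040

After 'quiet': P(compromised) = 0.2·0.2000 / (0.2·0.2000 + 0.7·0.8000) ≈ 0.0667
After 'alert': P(compromised) = 0.8·0.0667 / (0.8·0.0667 + 0.3·0.9333) ≈ 0.1600
After 'alert': P(compromised) = 0.8·0.1600 / (0.8·0.1600 + 0.3·0.8400) ≈ 0.3368
After 'quiet': P(compromised) = 0.2·0.3368 / (0.2·0.3368 + 0.7·0.6632) ≈ 0.1267
After 'quiet': P(compromised) = 0.2·0.1267 / (0.2·0.1267 + 0.7·0.8733) ≈ 0.0398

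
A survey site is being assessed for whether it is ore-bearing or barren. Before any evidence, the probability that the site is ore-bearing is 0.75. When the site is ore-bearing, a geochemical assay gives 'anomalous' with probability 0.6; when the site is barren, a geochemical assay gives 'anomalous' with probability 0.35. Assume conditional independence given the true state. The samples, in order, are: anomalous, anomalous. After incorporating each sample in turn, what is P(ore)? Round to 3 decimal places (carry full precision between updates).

0.898

After 'anomalous': P(ore) = 0.6·0.7500 / (0.6·0.7500 + 0.35·0.2500) ≈ 0.8372
After 'anomalous': P(ore) = 0.6·0.8372 / (0.6·0.8372 + 0.35·0.1628) ≈ 0.8981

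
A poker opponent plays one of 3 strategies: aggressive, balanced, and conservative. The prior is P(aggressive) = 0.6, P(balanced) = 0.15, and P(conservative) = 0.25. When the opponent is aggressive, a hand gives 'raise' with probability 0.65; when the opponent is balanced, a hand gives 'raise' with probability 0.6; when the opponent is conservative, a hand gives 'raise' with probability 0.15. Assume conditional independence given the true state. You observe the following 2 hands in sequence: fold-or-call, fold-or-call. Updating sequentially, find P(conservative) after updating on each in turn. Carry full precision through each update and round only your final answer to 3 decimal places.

Apply Bayes' rule sequentially, carrying P(conservative) forward.
After 'fold-or-call': normaliser = 0.35·0.6000 + 0.4·0.1500 + 0.85·0.2500; P(aggressive) ≈ 0.4352, P(balanced) ≈ 0.1244, P(conservative) ≈ 0.4404
After 'fold-or-call': normaliser = 0.35·0.4352 + 0.4·0.1244 + 0.85·0.4404; P(aggressive) ≈ 0.2643, P(balanced) ≈ 0.0863, P(conservative) ≈ 0.6494

0.649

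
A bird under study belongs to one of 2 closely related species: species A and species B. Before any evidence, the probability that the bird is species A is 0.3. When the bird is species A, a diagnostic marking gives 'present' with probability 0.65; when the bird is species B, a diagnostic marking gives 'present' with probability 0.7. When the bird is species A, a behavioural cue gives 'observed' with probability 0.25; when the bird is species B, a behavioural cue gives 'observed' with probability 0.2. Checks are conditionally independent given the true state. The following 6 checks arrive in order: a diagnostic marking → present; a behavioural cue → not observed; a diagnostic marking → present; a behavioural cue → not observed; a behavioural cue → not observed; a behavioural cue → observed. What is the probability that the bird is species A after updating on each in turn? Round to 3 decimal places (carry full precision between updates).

0.276

After a diagnostic marking='present': P(species A) = 0.65·0.3000 / (0.65·0.3000 + 0.7·0.7000) ≈ 0.2847
After a behavioural cue='not observed': P(species A) = 0.75·0.2847 / (0.75·0.2847 + 0.8·0.7153) ≈ 0.2717
After a diagnostic marking='present': P(species A) = 0.65·0.2717 / (0.65·0.2717 + 0.7·0.7283) ≈ 0.2573
After a behavioural cue='not observed': P(species A) = 0.75·0.2573 / (0.75·0.2573 + 0.8·0.7427) ≈ 0.2452
After a behavioural cue='not observed': P(species A) = 0.75·0.2452 / (0.75·0.2452 + 0.8·0.7548) ≈ 0.2334
After a behavioural cue='observed': P(species A) = 0.25·0.2334 / (0.25·0.2334 + 0.2·0.7666) ≈ 0.2757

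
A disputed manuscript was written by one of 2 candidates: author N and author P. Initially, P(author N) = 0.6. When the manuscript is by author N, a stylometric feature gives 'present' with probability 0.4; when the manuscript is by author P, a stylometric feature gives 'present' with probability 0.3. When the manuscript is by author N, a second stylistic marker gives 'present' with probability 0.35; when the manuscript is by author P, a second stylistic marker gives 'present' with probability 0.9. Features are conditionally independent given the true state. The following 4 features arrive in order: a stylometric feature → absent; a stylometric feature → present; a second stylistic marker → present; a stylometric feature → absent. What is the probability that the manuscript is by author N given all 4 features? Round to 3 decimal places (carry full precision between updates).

0.364

After a stylometric feature='absent': P(author N) = 0.6·0.6000 / (0.6·0.6000 + 0.7·0.4000) ≈ 0.5625
After a stylometric feature='present': P(author N) = 0.4·0.5625 / (0.4·0.5625 + 0.3·0.4375) ≈ 0.6316
After a second stylistic marker='present': P(author N) = 0.35·0.6316 / (0.35·0.6316 + 0.9·0.3684) ≈ 0.4000
After a stylometric feature='absent': P(author N) = 0.6·0.4000 / (0.6·0.4000 + 0.7·0.6000) ≈ 0.3636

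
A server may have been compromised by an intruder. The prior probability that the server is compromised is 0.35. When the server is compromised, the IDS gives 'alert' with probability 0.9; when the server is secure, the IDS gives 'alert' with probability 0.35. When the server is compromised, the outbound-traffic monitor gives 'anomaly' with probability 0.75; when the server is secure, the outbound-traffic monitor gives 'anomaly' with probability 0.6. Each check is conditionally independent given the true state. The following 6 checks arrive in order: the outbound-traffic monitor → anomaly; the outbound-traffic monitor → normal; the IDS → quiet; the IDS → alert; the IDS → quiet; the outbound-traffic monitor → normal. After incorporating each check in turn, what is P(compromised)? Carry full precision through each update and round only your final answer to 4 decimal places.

Apply Bayes' rule sequentially, carrying P(compromised) forward.
After the outbound-traffic monitor='anomaly': P(compromised) = 0.75·0.3500 / (0.75·0.3500 + 0.6·0.6500) ≈ 0.4023
After the outbound-traffic monitor='normal': P(compromised) = 0.25·0.4023 / (0.25·0.4023 + 0.4·0.5977) ≈ 0.2961
After the IDS='quiet': P(compromised) = 0.1·0.2961 / (0.1·0.2961 + 0.65·0.7039) ≈ 0.0608
After the IDS='alert': P(compromised) = 0.9·0.0608 / (0.9·0.0608 + 0.35·0.9392) ≈ 0.1427
After the IDS='quiet': P(compromised) = 0.1·0.1427 / (0.1·0.1427 + 0.65·0.8573) ≈ 0.0250
After the outbound-traffic monitor='normal': P(compromised) = 0.25·0.0250 / (0.25·0.0250 + 0.4·0.9750) ≈ 0.0157

0.0157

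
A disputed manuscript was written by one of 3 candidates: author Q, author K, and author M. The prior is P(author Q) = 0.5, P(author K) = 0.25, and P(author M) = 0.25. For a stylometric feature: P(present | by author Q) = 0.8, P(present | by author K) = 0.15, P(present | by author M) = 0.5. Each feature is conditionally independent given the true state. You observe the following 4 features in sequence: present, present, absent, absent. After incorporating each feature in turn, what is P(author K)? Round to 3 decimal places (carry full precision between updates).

After 'present': normaliser = 0.8·0.5000 + 0.15·0.2500 + 0.5·0.2500; P(author Q) ≈ 0.7111, P(author K) ≈ 0.0667, P(author M) ≈ 0.2222
After 'present': normaliser = 0.8·0.7111 + 0.15·0.0667 + 0.5·0.2222; P(author Q) ≈ 0.8245, P(author K) ≈ 0.0145, P(author M) ≈ 0.1610
After 'absent': normaliser = 0.2·0.8245 + 0.85·0.0145 + 0.5·0.1610; P(author Q) ≈ 0.6398, P(author K) ≈ 0.0478, P(author M) ≈ 0.3124
After 'absent': normaliser = 0.2·0.6398 + 0.85·0.0478 + 0.5·0.3124; P(author Q) ≈ 0.3940, P(author K) ≈ 0.1251, P(author M) ≈ 0.4809

0.125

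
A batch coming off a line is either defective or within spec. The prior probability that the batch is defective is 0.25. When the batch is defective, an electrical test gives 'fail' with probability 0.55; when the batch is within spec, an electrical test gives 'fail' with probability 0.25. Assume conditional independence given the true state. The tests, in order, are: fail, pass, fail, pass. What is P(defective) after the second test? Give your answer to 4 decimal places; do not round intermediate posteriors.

0.3056

After 'fail': P(defective) = 0.55·0.2500 / (0.55·0.2500 + 0.25·0.7500) ≈ 0.4231
After 'pass': P(defective) = 0.45·0.4231 / (0.45·0.4231 + 0.75·0.5769) ≈ 0.3056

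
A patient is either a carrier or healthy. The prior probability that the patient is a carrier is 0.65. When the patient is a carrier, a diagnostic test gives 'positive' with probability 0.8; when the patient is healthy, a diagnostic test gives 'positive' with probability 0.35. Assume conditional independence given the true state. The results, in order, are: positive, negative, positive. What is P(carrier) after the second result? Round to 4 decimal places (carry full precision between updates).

Apply Bayes' rule sequentially, carrying P(carrier) forward.
After 'positive': P(carrier) = 0.8·0.6500 / (0.8·0.6500 + 0.35·0.3500) ≈ 0.8093
After 'negative': P(carrier) = 0.2·0.8093 / (0.2·0.8093 + 0.65·0.1907) ≈ 0.5664

0.5664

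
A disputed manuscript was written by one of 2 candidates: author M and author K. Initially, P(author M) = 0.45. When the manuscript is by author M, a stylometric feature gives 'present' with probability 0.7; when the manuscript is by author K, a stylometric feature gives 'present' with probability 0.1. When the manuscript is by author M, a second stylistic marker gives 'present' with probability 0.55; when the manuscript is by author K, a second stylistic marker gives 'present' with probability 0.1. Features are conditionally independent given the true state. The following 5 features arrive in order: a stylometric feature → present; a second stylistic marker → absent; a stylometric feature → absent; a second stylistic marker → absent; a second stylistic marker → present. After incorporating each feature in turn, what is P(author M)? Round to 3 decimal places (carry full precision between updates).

0.724

After a stylometric feature='present': P(author M) = 0.7·0.4500 / (0.7·0.4500 + 0.1·0.5500) ≈ 0.8514
After a second stylistic marker='absent': P(author M) = 0.45·0.8514 / (0.45·0.8514 + 0.9·0.1486) ≈ 0.7412
After a stylometric feature='absent': P(author M) = 0.3·0.7412 / (0.3·0.7412 + 0.9·0.2588) ≈ 0.4884
After a second stylistic marker='absent': P(author M) = 0.45·0.4884 / (0.45·0.4884 + 0.9·0.5116) ≈ 0.3231
After a second stylistic marker='present': P(author M) = 0.55·0.3231 / (0.55·0.3231 + 0.1·0.6769) ≈ 0.7241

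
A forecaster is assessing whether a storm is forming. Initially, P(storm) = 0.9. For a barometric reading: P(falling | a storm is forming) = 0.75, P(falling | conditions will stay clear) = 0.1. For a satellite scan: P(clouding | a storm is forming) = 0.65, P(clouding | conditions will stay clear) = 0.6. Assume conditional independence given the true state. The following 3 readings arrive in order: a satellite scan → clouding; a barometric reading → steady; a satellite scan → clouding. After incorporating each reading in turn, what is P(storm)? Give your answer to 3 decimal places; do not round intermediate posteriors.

0.746

Apply Bayes' rule sequentially, carrying P(storm) forward.
After a satellite scan='clouding': P(storm) = 0.65·0.9000 / (0.65·0.9000 + 0.6·0.1000) ≈ 0.9070
After a barometric reading='steady': P(storm) = 0.25·0.9070 / (0.25·0.9070 + 0.9·0.0930) ≈ 0.7303
After a satellite scan='clouding': P(storm) = 0.65·0.7303 / (0.65·0.7303 + 0.6·0.2697) ≈ 0.7458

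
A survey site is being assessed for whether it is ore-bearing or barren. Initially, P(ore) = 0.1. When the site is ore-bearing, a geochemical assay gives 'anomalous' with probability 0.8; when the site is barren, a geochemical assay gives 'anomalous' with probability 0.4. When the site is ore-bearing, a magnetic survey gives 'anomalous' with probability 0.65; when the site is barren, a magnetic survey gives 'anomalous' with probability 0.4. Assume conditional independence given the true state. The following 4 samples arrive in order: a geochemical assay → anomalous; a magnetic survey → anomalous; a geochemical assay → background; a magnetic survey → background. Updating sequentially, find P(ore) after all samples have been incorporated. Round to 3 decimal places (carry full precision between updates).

0.066

Apply Bayes' rule sequentially, carrying P(ore) forward.
After a geochemical assay='anomalous': P(ore) = 0.8·0.1000 / (0.8·0.1000 + 0.4·0.9000) ≈ 0.1818
After a magnetic survey='anomalous': P(ore) = 0.65·0.1818 / (0.65·0.1818 + 0.4·0.8182) ≈ 0.2653
After a geochemical assay='background': P(ore) = 0.2·0.2653 / (0.2·0.2653 + 0.6·0.7347) ≈ 0.1074
After a magnetic survey='background': P(ore) = 0.35·0.1074 / (0.35·0.1074 + 0.6·0.8926) ≈ 0.0656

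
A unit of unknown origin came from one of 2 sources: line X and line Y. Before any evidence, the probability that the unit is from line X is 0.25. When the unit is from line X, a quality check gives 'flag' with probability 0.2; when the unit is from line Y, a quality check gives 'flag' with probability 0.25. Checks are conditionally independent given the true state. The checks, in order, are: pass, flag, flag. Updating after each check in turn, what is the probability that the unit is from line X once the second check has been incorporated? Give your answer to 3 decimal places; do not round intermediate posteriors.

After 'pass': P(line X) = 0.8·0.2500 / (0.8·0.2500 + 0.75·0.7500) ≈ 0.2623
After 'flag': P(line X) = 0.2·0.2623 / (0.2·0.2623 + 0.25·0.7377) ≈ 0.2215

0.221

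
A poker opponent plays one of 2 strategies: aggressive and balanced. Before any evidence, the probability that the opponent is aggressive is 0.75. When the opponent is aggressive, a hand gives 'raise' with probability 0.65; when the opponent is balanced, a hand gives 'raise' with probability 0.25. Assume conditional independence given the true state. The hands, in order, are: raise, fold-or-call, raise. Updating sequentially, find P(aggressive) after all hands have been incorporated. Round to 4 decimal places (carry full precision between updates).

Apply Bayes' rule sequentially, carrying P(aggressive) forward.
After 'raise': P(aggressive) = 0.65·0.7500 / (0.65·0.7500 + 0.25·0.2500) ≈ 0.8864
After 'fold-or-call': P(aggressive) = 0.35·0.8864 / (0.35·0.8864 + 0.75·0.1136) ≈ 0.7845
After 'raise': P(aggressive) = 0.65·0.7845 / (0.65·0.7845 + 0.25·0.2155) ≈ 0.9044

0.9044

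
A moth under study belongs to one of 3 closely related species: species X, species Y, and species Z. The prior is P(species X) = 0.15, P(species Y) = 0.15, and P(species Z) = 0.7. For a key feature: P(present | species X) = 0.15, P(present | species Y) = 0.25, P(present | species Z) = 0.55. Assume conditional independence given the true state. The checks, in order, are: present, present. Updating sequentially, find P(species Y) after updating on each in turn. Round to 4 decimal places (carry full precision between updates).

0.0418

Apply Bayes' rule sequentially, carrying P(species Y) forward.
After 'present': normaliser = 0.15·0.1500 + 0.25·0.1500 + 0.55·0.7000; P(species X) ≈ 0.0506, P(species Y) ≈ 0.0843, P(species Z) ≈ 0.8652
After 'present': normaliser = 0.15·0.0506 + 0.25·0.0843 + 0.55·0.8652; P(species X) ≈ 0.0150, P(species Y) ≈ 0.0418, P(species Z) ≈ 0.9432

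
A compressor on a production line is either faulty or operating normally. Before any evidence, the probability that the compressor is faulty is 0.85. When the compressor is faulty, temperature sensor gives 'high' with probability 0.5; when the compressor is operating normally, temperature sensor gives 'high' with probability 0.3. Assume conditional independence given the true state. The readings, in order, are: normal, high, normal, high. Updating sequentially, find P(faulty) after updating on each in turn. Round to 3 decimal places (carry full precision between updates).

After 'normal': P(faulty) = 0.5·0.8500 / (0.5·0.8500 + 0.7·0.1500) ≈ 0.8019
After 'high': P(faulty) = 0.5·0.8019 / (0.5·0.8019 + 0.3·0.1981) ≈ 0.8709
After 'normal': P(faulty) = 0.5·0.8709 / (0.5·0.8709 + 0.7·0.1291) ≈ 0.8281
After 'high': P(faulty) = 0.5·0.8281 / (0.5·0.8281 + 0.3·0.1719) ≈ 0.8893

0.889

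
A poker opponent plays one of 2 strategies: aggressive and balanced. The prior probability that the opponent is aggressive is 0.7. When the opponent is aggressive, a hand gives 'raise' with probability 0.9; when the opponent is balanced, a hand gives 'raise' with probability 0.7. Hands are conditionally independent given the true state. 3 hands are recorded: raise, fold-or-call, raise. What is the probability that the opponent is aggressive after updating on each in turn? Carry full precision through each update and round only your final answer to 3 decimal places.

0.563

After 'raise': P(aggressive) = 0.9·0.7000 / (0.9·0.7000 + 0.7·0.3000) ≈ 0.7500
After 'fold-or-call': P(aggressive) = 0.1·0.7500 / (0.1·0.7500 + 0.3·0.2500) ≈ 0.5000
After 'raise': P(aggressive) = 0.9·0.5000 / (0.9·0.5000 + 0.7·0.5000) ≈ 0.5625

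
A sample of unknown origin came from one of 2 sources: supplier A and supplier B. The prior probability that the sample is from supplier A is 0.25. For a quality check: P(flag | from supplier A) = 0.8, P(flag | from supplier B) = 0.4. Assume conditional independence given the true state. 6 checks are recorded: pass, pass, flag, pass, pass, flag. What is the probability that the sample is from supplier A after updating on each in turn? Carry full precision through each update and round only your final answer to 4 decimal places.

After 'pass': P(supplier A) = 0.2·0.2500 / (0.2·0.2500 + 0.6·0.7500) ≈ 0.1000
After 'pass': P(supplier A) = 0.2·0.1000 / (0.2·0.1000 + 0.6·0.9000) ≈ 0.0357
After 'flag': P(supplier A) = 0.8·0.0357 / (0.8·0.0357 + 0.4·0.9643) ≈ 0.0690
After 'pass': P(supplier A) = 0.2·0.0690 / (0.2·0.0690 + 0.6·0.9310) ≈ 0.0241
After 'pass': P(supplier A) = 0.2·0.0241 / (0.2·0.0241 + 0.6·0.9759) ≈ 0.0082
After 'flag': P(supplier A) = 0.8·0.0082 / (0.8·0.0082 + 0.4·0.9918) ≈ 0.0162

0.0162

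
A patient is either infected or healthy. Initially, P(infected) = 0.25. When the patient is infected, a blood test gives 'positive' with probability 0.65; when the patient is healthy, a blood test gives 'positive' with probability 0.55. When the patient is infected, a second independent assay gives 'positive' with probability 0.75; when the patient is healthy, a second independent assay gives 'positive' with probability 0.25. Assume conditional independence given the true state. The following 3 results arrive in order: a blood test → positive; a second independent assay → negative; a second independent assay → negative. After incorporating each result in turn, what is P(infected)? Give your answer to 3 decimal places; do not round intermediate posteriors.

Each posterior becomes the prior for the next update.
After a blood test='positive': P(infected) = 0.65·0.2500 / (0.65·0.2500 + 0.55·0.7500) ≈ 0.2826
After a second independent assay='negative': P(infected) = 0.25·0.2826 / (0.25·0.2826 + 0.75·0.7174) ≈ 0.1161
After a second independent assay='negative': P(infected) = 0.25·0.1161 / (0.25·0.1161 + 0.75·0.8839) ≈ 0.0419

0.042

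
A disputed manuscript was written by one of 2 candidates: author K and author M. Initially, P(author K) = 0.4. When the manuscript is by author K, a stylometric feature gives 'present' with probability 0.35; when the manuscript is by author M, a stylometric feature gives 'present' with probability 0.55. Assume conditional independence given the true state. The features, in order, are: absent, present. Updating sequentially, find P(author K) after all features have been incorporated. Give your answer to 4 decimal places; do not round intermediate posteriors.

0.3800

After 'absent': P(author K) = 0.65·0.4000 / (0.65·0.4000 + 0.45·0.6000) ≈ 0.4906
After 'present': P(author K) = 0.35·0.4906 / (0.35·0.4906 + 0.55·0.5094) ≈ 0.3800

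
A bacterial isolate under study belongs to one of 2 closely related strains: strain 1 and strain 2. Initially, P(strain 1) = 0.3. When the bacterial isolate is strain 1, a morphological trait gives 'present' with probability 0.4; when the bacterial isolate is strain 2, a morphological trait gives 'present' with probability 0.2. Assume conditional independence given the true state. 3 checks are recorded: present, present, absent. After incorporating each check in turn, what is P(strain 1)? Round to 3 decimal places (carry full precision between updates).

After 'present': P(strain 1) = 0.4·0.3000 / (0.4·0.3000 + 0.2·0.7000) ≈ 0.4615
After 'present': P(strain 1) = 0.4·0.4615 / (0.4·0.4615 + 0.2·0.5385) ≈ 0.6316
After 'absent': P(strain 1) = 0.6·0.6316 / (0.6·0.6316 + 0.8·0.3684) ≈ 0.5625

0.563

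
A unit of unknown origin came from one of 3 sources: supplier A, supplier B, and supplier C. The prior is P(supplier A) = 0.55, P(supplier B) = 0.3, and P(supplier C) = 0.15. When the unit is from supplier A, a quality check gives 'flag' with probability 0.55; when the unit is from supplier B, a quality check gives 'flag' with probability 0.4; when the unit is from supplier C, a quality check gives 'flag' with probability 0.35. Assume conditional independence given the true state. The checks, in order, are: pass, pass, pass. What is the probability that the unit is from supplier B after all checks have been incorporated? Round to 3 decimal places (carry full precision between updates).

Apply Bayes' rule sequentially, carrying P(supplier B) forward.
After 'pass': normaliser = 0.45·0.5500 + 0.6·0.3000 + 0.65·0.1500; P(supplier A) ≈ 0.4714, P(supplier B) ≈ 0.3429, P(supplier C) ≈ 0.1857
After 'pass': normaliser = 0.45·0.4714 + 0.6·0.3429 + 0.65·0.1857; P(supplier A) ≈ 0.3939, P(supplier B) ≈ 0.3820, P(supplier C) ≈ 0.2241
After 'pass': normaliser = 0.45·0.3939 + 0.6·0.3820 + 0.65·0.2241; P(supplier A) ≈ 0.3210, P(supplier B) ≈ 0.4151, P(supplier C) ≈ 0.2639

0.415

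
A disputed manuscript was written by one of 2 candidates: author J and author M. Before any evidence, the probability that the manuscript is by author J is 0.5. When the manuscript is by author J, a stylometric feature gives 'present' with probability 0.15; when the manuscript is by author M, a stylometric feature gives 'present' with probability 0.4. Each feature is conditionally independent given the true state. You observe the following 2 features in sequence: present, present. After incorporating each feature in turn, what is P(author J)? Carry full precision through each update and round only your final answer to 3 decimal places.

After 'present': P(author J) = 0.15·0.5000 / (0.15·0.5000 + 0.4·0.5000) ≈ 0.2727
After 'present': P(author J) = 0.15·0.2727 / (0.15·0.2727 + 0.4·0.7273) ≈ 0.1233

0.123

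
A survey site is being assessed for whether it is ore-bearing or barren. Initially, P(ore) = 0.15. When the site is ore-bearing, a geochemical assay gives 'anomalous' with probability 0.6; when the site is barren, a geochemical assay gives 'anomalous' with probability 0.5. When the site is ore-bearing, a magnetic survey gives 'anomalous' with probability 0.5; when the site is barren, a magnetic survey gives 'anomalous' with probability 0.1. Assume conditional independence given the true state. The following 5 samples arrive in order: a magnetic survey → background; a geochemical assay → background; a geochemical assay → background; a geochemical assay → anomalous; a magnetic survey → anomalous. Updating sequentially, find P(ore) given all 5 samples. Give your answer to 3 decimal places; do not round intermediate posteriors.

Apply Bayes' rule sequentially, carrying P(ore) forward.
After a magnetic survey='background': P(ore) = 0.5·0.1500 / (0.5·0.1500 + 0.9·0.8500) ≈ 0.0893
After a geochemical assay='background': P(ore) = 0.4·0.0893 / (0.4·0.0893 + 0.5·0.9107) ≈ 0.0727
After a geochemical assay='background': P(ore) = 0.4·0.0727 / (0.4·0.0727 + 0.5·0.9273) ≈ 0.0590
After a geochemical assay='anomalous': P(ore) = 0.6·0.0590 / (0.6·0.0590 + 0.5·0.9410) ≈ 0.0700
After a magnetic survey='anomalous': P(ore) = 0.5·0.0700 / (0.5·0.0700 + 0.1·0.9300) ≈ 0.2735

0.274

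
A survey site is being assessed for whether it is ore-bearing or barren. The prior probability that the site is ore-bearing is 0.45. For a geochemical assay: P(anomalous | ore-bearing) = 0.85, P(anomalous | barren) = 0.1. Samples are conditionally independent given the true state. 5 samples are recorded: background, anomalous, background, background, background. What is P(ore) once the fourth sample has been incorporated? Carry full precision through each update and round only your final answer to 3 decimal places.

Apply Bayes' rule sequentially, carrying P(ore) forward.
After 'background': P(ore) = 0.15·0.4500 / (0.15·0.4500 + 0.9·0.5500) ≈ 0.1200
After 'anomalous': P(ore) = 0.85·0.1200 / (0.85·0.1200 + 0.1·0.8800) ≈ 0.5368
After 'background': P(ore) = 0.15·0.5368 / (0.15·0.5368 + 0.9·0.4632) ≈ 0.1619
After 'background': P(ore) = 0.15·0.1619 / (0.15·0.1619 + 0.9·0.8381) ≈ 0.0312

0.031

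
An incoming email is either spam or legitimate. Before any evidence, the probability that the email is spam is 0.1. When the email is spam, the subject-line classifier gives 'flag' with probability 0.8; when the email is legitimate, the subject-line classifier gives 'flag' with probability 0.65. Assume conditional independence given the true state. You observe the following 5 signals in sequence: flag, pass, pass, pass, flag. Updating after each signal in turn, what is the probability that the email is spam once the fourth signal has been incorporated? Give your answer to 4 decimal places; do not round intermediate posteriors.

0.0249

After 'flag': P(spam) = 0.8·0.1000 / (0.8·0.1000 + 0.65·0.9000) ≈ 0.1203
After 'pass': P(spam) = 0.2·0.1203 / (0.2·0.1203 + 0.35·0.8797) ≈ 0.0725
After 'pass': P(spam) = 0.2·0.0725 / (0.2·0.0725 + 0.35·0.9275) ≈ 0.0427
After 'pass': P(spam) = 0.2·0.0427 / (0.2·0.0427 + 0.35·0.9573) ≈ 0.0249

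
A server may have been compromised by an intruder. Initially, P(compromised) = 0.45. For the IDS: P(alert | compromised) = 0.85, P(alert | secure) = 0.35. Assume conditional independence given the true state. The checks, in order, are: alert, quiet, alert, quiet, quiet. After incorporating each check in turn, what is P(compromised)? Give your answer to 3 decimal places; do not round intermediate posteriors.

After 'alert': P(compromised) = 0.85·0.4500 / (0.85·0.4500 + 0.35·0.5500) ≈ 0.6652
After 'quiet': P(compromised) = 0.15·0.6652 / (0.15·0.6652 + 0.65·0.3348) ≈ 0.3144
After 'alert': P(compromised) = 0.85·0.3144 / (0.85·0.3144 + 0.35·0.6856) ≈ 0.5269
After 'quiet': P(compromised) = 0.15·0.5269 / (0.15·0.5269 + 0.65·0.4731) ≈ 0.2044
After 'quiet': P(compromised) = 0.15·0.2044 / (0.15·0.2044 + 0.65·0.7956) ≈ 0.0560

0.056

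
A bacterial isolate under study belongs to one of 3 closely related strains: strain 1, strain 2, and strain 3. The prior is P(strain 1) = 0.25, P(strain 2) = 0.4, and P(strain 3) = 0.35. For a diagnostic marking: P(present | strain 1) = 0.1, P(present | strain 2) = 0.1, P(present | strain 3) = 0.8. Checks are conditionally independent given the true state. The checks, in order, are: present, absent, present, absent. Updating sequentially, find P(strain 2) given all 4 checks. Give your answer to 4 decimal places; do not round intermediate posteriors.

0.2278

After 'present': normaliser = 0.1·0.2500 + 0.1·0.4000 + 0.8·0.3500; P(strain 1) ≈ 0.0725, P(strain 2) ≈ 0.1159, P(strain 3) ≈ 0.8116
After 'absent': normaliser = 0.9·0.0725 + 0.9·0.1159 + 0.2·0.8116; P(strain 1) ≈ 0.1965, P(strain 2) ≈ 0.3144, P(strain 3) ≈ 0.4891
After 'present': normaliser = 0.1·0.1965 + 0.1·0.3144 + 0.8·0.4891; P(strain 1) ≈ 0.0444, P(strain 2) ≈ 0.0711, P(strain 3) ≈ 0.8845
After 'absent': normaliser = 0.9·0.0444 + 0.9·0.0711 + 0.2·0.8845; P(strain 1) ≈ 0.1424, P(strain 2) ≈ 0.2278, P(strain 3) ≈ 0.6299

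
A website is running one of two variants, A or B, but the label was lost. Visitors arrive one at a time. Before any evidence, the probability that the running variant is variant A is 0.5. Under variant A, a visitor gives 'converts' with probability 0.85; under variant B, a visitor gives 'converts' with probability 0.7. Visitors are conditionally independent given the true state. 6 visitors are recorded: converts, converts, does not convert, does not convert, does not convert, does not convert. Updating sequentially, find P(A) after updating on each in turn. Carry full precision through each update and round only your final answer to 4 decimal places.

After 'converts': P(A) = 0.85·0.5000 / (0.85·0.5000 + 0.7·0.5000) ≈ 0.5484
After 'converts': P(A) = 0.85·0.5484 / (0.85·0.5484 + 0.7·0.4516) ≈ 0.5959
After 'does not convert': P(A) = 0.15·0.5959 / (0.15·0.5959 + 0.3·0.4041) ≈ 0.4244
After 'does not convert': P(A) = 0.15·0.4244 / (0.15·0.4244 + 0.3·0.5756) ≈ 0.2693
After 'does not convert': P(A) = 0.15·0.2693 / (0.15·0.2693 + 0.3·0.7307) ≈ 0.1556
After 'does not convert': P(A) = 0.15·0.1556 / (0.15·0.1556 + 0.3·0.8444) ≈ 0.0844

0.0844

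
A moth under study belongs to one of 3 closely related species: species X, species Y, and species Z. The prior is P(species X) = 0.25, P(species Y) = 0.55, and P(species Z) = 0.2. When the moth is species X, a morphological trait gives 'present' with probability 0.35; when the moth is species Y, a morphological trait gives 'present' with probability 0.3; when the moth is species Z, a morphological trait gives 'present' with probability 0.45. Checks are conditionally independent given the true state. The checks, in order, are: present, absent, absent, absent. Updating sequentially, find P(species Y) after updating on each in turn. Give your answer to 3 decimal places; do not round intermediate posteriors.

0.592

After 'present': normaliser = 0.35·0.2500 + 0.3·0.5500 + 0.45·0.2000; P(species X) ≈ 0.2555, P(species Y) ≈ 0.4818, P(species Z) ≈ 0.2628
After 'absent': normaliser = 0.65·0.2555 + 0.7·0.4818 + 0.55·0.2628; P(species X) ≈ 0.2563, P(species Y) ≈ 0.5206, P(species Z) ≈ 0.2231
After 'absent': normaliser = 0.65·0.2563 + 0.7·0.5206 + 0.55·0.2231; P(species X) ≈ 0.2549, P(species Y) ≈ 0.5574, P(species Z) ≈ 0.1877
After 'absent': normaliser = 0.65·0.2549 + 0.7·0.5574 + 0.55·0.1877; P(species X) ≈ 0.2514, P(species Y) ≈ 0.5920, P(species Z) ≈ 0.1566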